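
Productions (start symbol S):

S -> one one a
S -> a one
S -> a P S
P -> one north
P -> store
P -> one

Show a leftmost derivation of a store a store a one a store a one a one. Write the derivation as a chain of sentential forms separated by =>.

S => a P S => a store S => a store a P S => a store a store S => a store a store a P S => a store a store a one S => a store a store a one a P S => a store a store a one a store S => a store a store a one a store a P S => a store a store a one a store a one S => a store a store a one a store a one a one

S => a P S   [S -> a P S]
a P S => a store S   [P -> store]
a store S => a store a P S   [S -> a P S]
a store a P S => a store a store S   [P -> store]
a store a store S => a store a store a P S   [S -> a P S]
a store a store a P S => a store a store a one S   [P -> one]
a store a store a one S => a store a store a one a P S   [S -> a P S]
a store a store a one a P S => a store a store a one a store S   [P -> store]
a store a store a one a store S => a store a store a one a store a P S   [S -> a P S]
a store a store a one a store a P S => a store a store a one a store a one S   [P -> one]
a store a store a one a store a one S => a store a store a one a store a one a one   [S -> a one]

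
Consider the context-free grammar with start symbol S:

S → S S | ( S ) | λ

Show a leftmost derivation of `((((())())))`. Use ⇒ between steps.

S ⇒ (S) ⇒ ((S)) ⇒ (((S))) ⇒ (((SS))) ⇒ ((((S)S))) ⇒ (((((S))S))) ⇒ ((((())S))) ⇒ ((((())(S)))) ⇒ ((((())())))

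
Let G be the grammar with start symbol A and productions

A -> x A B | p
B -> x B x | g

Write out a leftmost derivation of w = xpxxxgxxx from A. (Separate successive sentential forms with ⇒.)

A ⇒ xAB   [A -> x A B]
xAB ⇒ xpB   [A -> p]
xpB ⇒ xpxBx   [B -> x B x]
xpxBx ⇒ xpxxBxx   [B -> x B x]
xpxxBxx ⇒ xpxxxBxxx   [B -> x B x]
xpxxxBxxx ⇒ xpxxxgxxx   [B -> g]

A⇒xAB⇒xpB⇒xpxBx⇒xpxxBxx⇒xpxxxBxxx⇒xpxxxgxxx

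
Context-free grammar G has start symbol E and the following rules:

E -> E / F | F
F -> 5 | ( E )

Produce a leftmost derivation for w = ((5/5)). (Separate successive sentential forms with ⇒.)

E ⇒ F ⇒ (E) ⇒ (F) ⇒ ((E)) ⇒ ((E/F)) ⇒ ((F/F)) ⇒ ((5/F)) ⇒ ((5/5))

E ⇒ F   [E -> F]
F ⇒ (E)   [F -> ( E )]
(E) ⇒ (F)   [E -> F]
(F) ⇒ ((E))   [F -> ( E )]
((E)) ⇒ ((E/F))   [E -> E / F]
((E/F)) ⇒ ((F/F))   [E -> F]
((F/F)) ⇒ ((5/F))   [F -> 5]
((5/F)) ⇒ ((5/5))   [F -> 5]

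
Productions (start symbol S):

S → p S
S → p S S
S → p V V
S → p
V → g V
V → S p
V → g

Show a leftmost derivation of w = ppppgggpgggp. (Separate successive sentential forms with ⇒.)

S ⇒ pSS   [S → p S S]
pSS ⇒ ppSS   [S → p S]
ppSS ⇒ pppSSS   [S → p S S]
pppSSS ⇒ ppppVVSS   [S → p V V]
ppppVVSS ⇒ ppppgVVSS   [V → g V]
ppppgVVSS ⇒ ppppggVSS   [V → g]
ppppggVSS ⇒ ppppgggSS   [V → g]
ppppgggSS ⇒ ppppgggpVVS   [S → p V V]
ppppgggpVVS ⇒ ppppgggpgVVS   [V → g V]
ppppgggpgVVS ⇒ ppppgggpggVS   [V → g]
ppppgggpggVS ⇒ ppppgggpgggS   [V → g]
ppppgggpgggS ⇒ ppppgggpgggp   [S → p]

S ⇒ pSS ⇒ ppSS ⇒ pppSSS ⇒ ppppVVSS ⇒ ppppgVVSS ⇒ ppppggVSS ⇒ ppppgggSS ⇒ ppppgggpVVS ⇒ ppppgggpgVVS ⇒ ppppgggpggVS ⇒ ppppgggpgggS ⇒ ppppgggpgggp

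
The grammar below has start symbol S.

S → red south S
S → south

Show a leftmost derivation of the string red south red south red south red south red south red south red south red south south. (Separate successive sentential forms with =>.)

S => red south S   [S → red south S]
red south S => red south red south S   [S → red south S]
red south red south S => red south red south red south S   [S → red south S]
red south red south red south S => red south red south red south red south S   [S → red south S]
red south red south red south red south S => red south red south red south red south red south S   [S → red south S]
red south red south red south red south red south S => red south red south red south red south red south red south S   [S → red south S]
red south red south red south red south red south red south S => red south red south red south red south red south red south red south S   [S → red south S]
red south red south red south red south red south red south red south S => red south red south red south red south red south red south red south red south S   [S → red south S]
red south red south red south red south red south red south red south red south S => red south red south red south red south red south red south red south red south south   [S → south]

S => red south S => red south red south S => red south red south red south S => red south red south red south red south S => red south red south red south red south red south S => red south red south red south red south red south red south S => red south red south red south red south red south red south red south S => red south red south red south red south red south red south red south red south S => red south red south red south red south red south red south red south red south south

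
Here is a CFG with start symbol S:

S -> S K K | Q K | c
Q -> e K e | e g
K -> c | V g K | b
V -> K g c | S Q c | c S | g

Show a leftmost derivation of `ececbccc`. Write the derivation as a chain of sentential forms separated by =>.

S => SKK => SKKKK => QKKKKK => eKeKKKKK => eceKKKKK => ececKKKK => ececbKKK => ececbcKK => ececbccK => ececbccc

S => SKK   [S -> S K K]
SKK => SKKKK   [S -> S K K]
SKKKK => QKKKKK   [S -> Q K]
QKKKKK => eKeKKKKK   [Q -> e K e]
eKeKKKKK => eceKKKKK   [K -> c]
eceKKKKK => ececKKKK   [K -> c]
ececKKKK => ececbKKK   [K -> b]
ececbKKK => ececbcKK   [K -> c]
ececbcKK => ececbccK   [K -> c]
ececbccK => ececbccc   [K -> c]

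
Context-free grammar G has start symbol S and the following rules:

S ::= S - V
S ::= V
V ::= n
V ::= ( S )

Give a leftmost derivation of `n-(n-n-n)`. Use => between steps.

S=>S-V=>V-V=>n-V=>n-(S)=>n-(S-V)=>n-(S-V-V)=>n-(V-V-V)=>n-(n-V-V)=>n-(n-n-V)=>n-(n-n-n)

S => S-V   [S ::= S - V]
S-V => V-V   [S ::= V]
V-V => n-V   [V ::= n]
n-V => n-(S)   [V ::= ( S )]
n-(S) => n-(S-V)   [S ::= S - V]
n-(S-V) => n-(S-V-V)   [S ::= S - V]
n-(S-V-V) => n-(V-V-V)   [S ::= V]
n-(V-V-V) => n-(n-V-V)   [V ::= n]
n-(n-V-V) => n-(n-n-V)   [V ::= n]
n-(n-n-V) => n-(n-n-n)   [V ::= n]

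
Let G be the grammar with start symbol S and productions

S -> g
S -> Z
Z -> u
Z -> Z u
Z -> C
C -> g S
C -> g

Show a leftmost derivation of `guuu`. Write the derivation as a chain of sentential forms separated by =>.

S=>Z=>Zu=>Zuu=>Cuu=>gSuu=>gZuu=>guuu

S => Z   [S -> Z]
Z => Zu   [Z -> Z u]
Zu => Zuu   [Z -> Z u]
Zuu => Cuu   [Z -> C]
Cuu => gSuu   [C -> g S]
gSuu => gZuu   [S -> Z]
gZuu => guuu   [Z -> u]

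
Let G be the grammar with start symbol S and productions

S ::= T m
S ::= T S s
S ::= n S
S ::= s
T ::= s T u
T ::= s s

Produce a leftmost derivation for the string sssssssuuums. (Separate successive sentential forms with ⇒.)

S ⇒ TSs ⇒ ssSs ⇒ ssTms ⇒ sssTums ⇒ ssssTuums ⇒ sssssTuuums ⇒ sssssssuuums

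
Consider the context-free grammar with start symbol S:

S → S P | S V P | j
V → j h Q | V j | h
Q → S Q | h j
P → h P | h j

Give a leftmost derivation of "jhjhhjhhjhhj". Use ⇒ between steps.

S⇒SVP⇒SVPVP⇒SVPVPVP⇒SPVPVPVP⇒jPVPVPVP⇒jhjVPVPVP⇒jhjhPVPVP⇒jhjhhjVPVP⇒jhjhhjhPVP⇒jhjhhjhhjVP⇒jhjhhjhhjhP⇒jhjhhjhhjhhj

S ⇒ SVP   [S → S V P]
SVP ⇒ SVPVP   [S → S V P]
SVPVP ⇒ SVPVPVP   [S → S V P]
SVPVPVP ⇒ SPVPVPVP   [S → S P]
SPVPVPVP ⇒ jPVPVPVP   [S → j]
jPVPVPVP ⇒ jhjVPVPVP   [P → h j]
jhjVPVPVP ⇒ jhjhPVPVP   [V → h]
jhjhPVPVP ⇒ jhjhhjVPVP   [P → h j]
jhjhhjVPVP ⇒ jhjhhjhPVP   [V → h]
jhjhhjhPVP ⇒ jhjhhjhhjVP   [P → h j]
jhjhhjhhjVP ⇒ jhjhhjhhjhP   [V → h]
jhjhhjhhjhP ⇒ jhjhhjhhjhhj   [P → h j]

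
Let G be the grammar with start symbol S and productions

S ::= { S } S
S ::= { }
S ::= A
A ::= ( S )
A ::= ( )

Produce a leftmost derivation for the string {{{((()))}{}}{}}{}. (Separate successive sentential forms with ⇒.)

S ⇒ {S}S   [S ::= { S } S]
{S}S ⇒ {{S}S}S   [S ::= { S } S]
{{S}S}S ⇒ {{{S}S}S}S   [S ::= { S } S]
{{{S}S}S}S ⇒ {{{A}S}S}S   [S ::= A]
{{{A}S}S}S ⇒ {{{(S)}S}S}S   [A ::= ( S )]
{{{(S)}S}S}S ⇒ {{{(A)}S}S}S   [S ::= A]
{{{(A)}S}S}S ⇒ {{{((S))}S}S}S   [A ::= ( S )]
{{{((S))}S}S}S ⇒ {{{((A))}S}S}S   [S ::= A]
{{{((A))}S}S}S ⇒ {{{((()))}S}S}S   [A ::= ( )]
{{{((()))}S}S}S ⇒ {{{((()))}{}}S}S   [S ::= { }]
{{{((()))}{}}S}S ⇒ {{{((()))}{}}{}}S   [S ::= { }]
{{{((()))}{}}{}}S ⇒ {{{((()))}{}}{}}{}   [S ::= { }]

S⇒{S}S⇒{{S}S}S⇒{{{S}S}S}S⇒{{{A}S}S}S⇒{{{(S)}S}S}S⇒{{{(A)}S}S}S⇒{{{((S))}S}S}S⇒{{{((A))}S}S}S⇒{{{((()))}S}S}S⇒{{{((()))}{}}S}S⇒{{{((()))}{}}{}}S⇒{{{((()))}{}}{}}{}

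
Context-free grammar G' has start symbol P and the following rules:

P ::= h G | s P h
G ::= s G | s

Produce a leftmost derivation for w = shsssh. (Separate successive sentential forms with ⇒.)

P ⇒ sPh   [P ::= s P h]
sPh ⇒ shGh   [P ::= h G]
shGh ⇒ shsGh   [G ::= s G]
shsGh ⇒ shssGh   [G ::= s G]
shssGh ⇒ shsssh   [G ::= s]

P ⇒ sPh ⇒ shGh ⇒ shsGh ⇒ shssGh ⇒ shsssh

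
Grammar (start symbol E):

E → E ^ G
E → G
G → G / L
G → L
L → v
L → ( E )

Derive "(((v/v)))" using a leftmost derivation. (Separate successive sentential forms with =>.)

E => G   [E → G]
G => L   [G → L]
L => (E)   [L → ( E )]
(E) => (G)   [E → G]
(G) => (L)   [G → L]
(L) => ((E))   [L → ( E )]
((E)) => ((G))   [E → G]
((G)) => ((L))   [G → L]
((L)) => (((E)))   [L → ( E )]
(((E))) => (((G)))   [E → G]
(((G))) => (((G/L)))   [G → G / L]
(((G/L))) => (((L/L)))   [G → L]
(((L/L))) => (((v/L)))   [L → v]
(((v/L))) => (((v/v)))   [L → v]

E => G => L => (E) => (G) => (L) => ((E)) => ((G)) => ((L)) => (((E))) => (((G))) => (((G/L))) => (((L/L))) => (((v/L))) => (((v/v)))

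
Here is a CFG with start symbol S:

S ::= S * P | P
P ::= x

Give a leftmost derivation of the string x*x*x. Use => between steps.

S => S*P => S*P*P => P*P*P => x*P*P => x*x*P => x*x*x

S => S*P   [S ::= S * P]
S*P => S*P*P   [S ::= S * P]
S*P*P => P*P*P   [S ::= P]
P*P*P => x*P*P   [P ::= x]
x*P*P => x*x*P   [P ::= x]
x*x*P => x*x*x   [P ::= x]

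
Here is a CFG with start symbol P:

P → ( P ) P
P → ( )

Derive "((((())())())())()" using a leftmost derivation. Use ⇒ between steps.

P ⇒ (P)P ⇒ ((P)P)P ⇒ (((P)P)P)P ⇒ ((((P)P)P)P)P ⇒ ((((())P)P)P)P ⇒ ((((())())P)P)P ⇒ ((((())())())P)P ⇒ ((((())())())())P ⇒ ((((())())())())()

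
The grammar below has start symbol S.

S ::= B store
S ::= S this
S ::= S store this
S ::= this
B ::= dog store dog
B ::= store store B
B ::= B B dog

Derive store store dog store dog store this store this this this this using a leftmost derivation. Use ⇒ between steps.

S ⇒ S this ⇒ S this this ⇒ S this this this ⇒ S store this this this this ⇒ S this store this this this this ⇒ B store this store this this this this ⇒ store store B store this store this this this this ⇒ store store dog store dog store this store this this this this

S ⇒ S this   [S ::= S this]
S this ⇒ S this this   [S ::= S this]
S this this ⇒ S this this this   [S ::= S this]
S this this this ⇒ S store this this this this   [S ::= S store this]
S store this this this this ⇒ S this store this this this this   [S ::= S this]
S this store this this this this ⇒ B store this store this this this this   [S ::= B store]
B store this store this this this this ⇒ store store B store this store this this this this   [B ::= store store B]
store store B store this store this this this this ⇒ store store dog store dog store this store this this this this   [B ::= dog store dog]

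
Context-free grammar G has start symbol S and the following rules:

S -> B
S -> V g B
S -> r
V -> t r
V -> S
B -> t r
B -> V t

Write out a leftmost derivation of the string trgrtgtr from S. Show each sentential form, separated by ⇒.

S ⇒ VgB   [S -> V g B]
VgB ⇒ SgB   [V -> S]
SgB ⇒ VgBgB   [S -> V g B]
VgBgB ⇒ trgBgB   [V -> t r]
trgBgB ⇒ trgVtgB   [B -> V t]
trgVtgB ⇒ trgStgB   [V -> S]
trgStgB ⇒ trgrtgB   [S -> r]
trgrtgB ⇒ trgrtgtr   [B -> t r]

S ⇒ VgB ⇒ SgB ⇒ VgBgB ⇒ trgBgB ⇒ trgVtgB ⇒ trgStgB ⇒ trgrtgB ⇒ trgrtgtr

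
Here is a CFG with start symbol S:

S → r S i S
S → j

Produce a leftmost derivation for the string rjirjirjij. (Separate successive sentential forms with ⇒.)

S⇒rSiS⇒rjiS⇒rjirSiS⇒rjirjiS⇒rjirjirSiS⇒rjirjirjiS⇒rjirjirjij

S ⇒ rSiS   [S → r S i S]
rSiS ⇒ rjiS   [S → j]
rjiS ⇒ rjirSiS   [S → r S i S]
rjirSiS ⇒ rjirjiS   [S → j]
rjirjiS ⇒ rjirjirSiS   [S → r S i S]
rjirjirSiS ⇒ rjirjirjiS   [S → j]
rjirjirjiS ⇒ rjirjirjij   [S → j]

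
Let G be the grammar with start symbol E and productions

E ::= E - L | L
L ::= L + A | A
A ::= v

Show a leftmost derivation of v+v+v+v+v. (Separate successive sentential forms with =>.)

E=>L=>L+A=>L+A+A=>L+A+A+A=>L+A+A+A+A=>A+A+A+A+A=>v+A+A+A+A=>v+v+A+A+A=>v+v+v+A+A=>v+v+v+v+A=>v+v+v+v+v

E => L   [E ::= L]
L => L+A   [L ::= L + A]
L+A => L+A+A   [L ::= L + A]
L+A+A => L+A+A+A   [L ::= L + A]
L+A+A+A => L+A+A+A+A   [L ::= L + A]
L+A+A+A+A => A+A+A+A+A   [L ::= A]
A+A+A+A+A => v+A+A+A+A   [A ::= v]
v+A+A+A+A => v+v+A+A+A   [A ::= v]
v+v+A+A+A => v+v+v+A+A   [A ::= v]
v+v+v+A+A => v+v+v+v+A   [A ::= v]
v+v+v+v+A => v+v+v+v+v   [A ::= v]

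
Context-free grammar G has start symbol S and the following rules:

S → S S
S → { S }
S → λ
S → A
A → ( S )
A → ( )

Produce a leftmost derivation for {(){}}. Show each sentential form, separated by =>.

S=>{S}=>{SS}=>{SSS}=>{ASS}=>{()SS}=>{()S}=>{(){S}}=>{(){}}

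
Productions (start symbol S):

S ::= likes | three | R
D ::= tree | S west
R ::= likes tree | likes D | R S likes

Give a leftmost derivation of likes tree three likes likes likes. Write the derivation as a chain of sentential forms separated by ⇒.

S ⇒ R ⇒ R S likes ⇒ R S likes S likes ⇒ likes tree S likes S likes ⇒ likes tree three likes S likes ⇒ likes tree three likes likes likes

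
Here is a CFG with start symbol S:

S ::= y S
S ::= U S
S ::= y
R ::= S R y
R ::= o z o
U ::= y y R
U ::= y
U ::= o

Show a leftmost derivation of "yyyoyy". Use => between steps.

S => yS => yyS => yyyS => yyyUS => yyyoS => yyyoUS => yyyoyS => yyyoyy

S => yS   [S ::= y S]
yS => yyS   [S ::= y S]
yyS => yyyS   [S ::= y S]
yyyS => yyyUS   [S ::= U S]
yyyUS => yyyoS   [U ::= o]
yyyoS => yyyoUS   [S ::= U S]
yyyoUS => yyyoyS   [U ::= y]
yyyoyS => yyyoyy   [S ::= y]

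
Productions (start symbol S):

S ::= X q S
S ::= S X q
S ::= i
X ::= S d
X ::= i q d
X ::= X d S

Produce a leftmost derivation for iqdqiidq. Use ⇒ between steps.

S ⇒ SXq ⇒ XqSXq ⇒ iqdqSXq ⇒ iqdqiXq ⇒ iqdqiSdq ⇒ iqdqiidq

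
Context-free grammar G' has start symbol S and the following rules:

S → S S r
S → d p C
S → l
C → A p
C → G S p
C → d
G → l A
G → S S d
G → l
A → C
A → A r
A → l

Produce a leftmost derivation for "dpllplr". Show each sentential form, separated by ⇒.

S⇒SSr⇒dpCSr⇒dpGSpSr⇒dplSpSr⇒dpllpSr⇒dpllplr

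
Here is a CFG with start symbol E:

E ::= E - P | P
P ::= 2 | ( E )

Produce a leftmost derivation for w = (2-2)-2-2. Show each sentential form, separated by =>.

E => E-P => E-P-P => P-P-P => (E)-P-P => (E-P)-P-P => (P-P)-P-P => (2-P)-P-P => (2-2)-P-P => (2-2)-2-P => (2-2)-2-2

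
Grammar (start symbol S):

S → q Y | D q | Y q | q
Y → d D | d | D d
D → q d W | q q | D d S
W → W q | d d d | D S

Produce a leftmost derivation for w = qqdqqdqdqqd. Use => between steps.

S => qY   [S → q Y]
qY => qDd   [Y → D d]
qDd => qqdWd   [D → q d W]
qqdWd => qqdDSd   [W → D S]
qqdDSd => qqdDdSSd   [D → D d S]
qqdDdSSd => qqdDdSdSSd   [D → D d S]
qqdDdSdSSd => qqdqqdSdSSd   [D → q q]
qqdqqdSdSSd => qqdqqdqdSSd   [S → q]
qqdqqdqdSSd => qqdqqdqdqSd   [S → q]
qqdqqdqdqSd => qqdqqdqdqqd   [S → q]

S => qY => qDd => qqdWd => qqdDSd => qqdDdSSd => qqdDdSdSSd => qqdqqdSdSSd => qqdqqdqdSSd => qqdqqdqdqSd => qqdqqdqdqqd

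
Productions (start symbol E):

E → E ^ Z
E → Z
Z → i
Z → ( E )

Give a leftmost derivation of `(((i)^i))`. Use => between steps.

E => Z => (E) => (Z) => ((E)) => ((E^Z)) => ((Z^Z)) => (((E)^Z)) => (((Z)^Z)) => (((i)^Z)) => (((i)^i))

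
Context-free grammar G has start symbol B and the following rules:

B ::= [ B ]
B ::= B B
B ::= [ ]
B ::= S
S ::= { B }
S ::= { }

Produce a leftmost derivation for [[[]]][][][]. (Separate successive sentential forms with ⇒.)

B ⇒ BB   [B ::= B B]
BB ⇒ BBB   [B ::= B B]
BBB ⇒ BBBB   [B ::= B B]
BBBB ⇒ [B]BBB   [B ::= [ B ]]
[B]BBB ⇒ [[B]]BBB   [B ::= [ B ]]
[[B]]BBB ⇒ [[[]]]BBB   [B ::= [ ]]
[[[]]]BBB ⇒ [[[]]][]BB   [B ::= [ ]]
[[[]]][]BB ⇒ [[[]]][][]B   [B ::= [ ]]
[[[]]][][]B ⇒ [[[]]][][][]   [B ::= [ ]]

B ⇒ BB ⇒ BBB ⇒ BBBB ⇒ [B]BBB ⇒ [[B]]BBB ⇒ [[[]]]BBB ⇒ [[[]]][]BB ⇒ [[[]]][][]B ⇒ [[[]]][][][]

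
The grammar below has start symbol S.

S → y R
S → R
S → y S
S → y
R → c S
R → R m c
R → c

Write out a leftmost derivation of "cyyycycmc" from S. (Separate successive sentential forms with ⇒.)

S ⇒ R   [S → R]
R ⇒ cS   [R → c S]
cS ⇒ cyS   [S → y S]
cyS ⇒ cyyS   [S → y S]
cyyS ⇒ cyyyR   [S → y R]
cyyyR ⇒ cyyyRmc   [R → R m c]
cyyyRmc ⇒ cyyycSmc   [R → c S]
cyyycSmc ⇒ cyyycyRmc   [S → y R]
cyyycyRmc ⇒ cyyycycmc   [R → c]

S ⇒ R ⇒ cS ⇒ cyS ⇒ cyyS ⇒ cyyyR ⇒ cyyyRmc ⇒ cyyycSmc ⇒ cyyycyRmc ⇒ cyyycycmc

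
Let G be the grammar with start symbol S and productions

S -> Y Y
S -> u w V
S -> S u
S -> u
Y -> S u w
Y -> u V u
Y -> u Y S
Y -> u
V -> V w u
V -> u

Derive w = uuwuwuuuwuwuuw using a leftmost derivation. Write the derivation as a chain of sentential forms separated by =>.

S => YY   [S -> Y Y]
YY => uVuY   [Y -> u V u]
uVuY => uVwuuY   [V -> V w u]
uVwuuY => uVwuwuuY   [V -> V w u]
uVwuwuuY => uuwuwuuY   [V -> u]
uuwuwuuY => uuwuwuuSuw   [Y -> S u w]
uuwuwuuSuw => uuwuwuuuwVuw   [S -> u w V]
uuwuwuuuwVuw => uuwuwuuuwVwuuw   [V -> V w u]
uuwuwuuuwVwuuw => uuwuwuuuwuwuuw   [V -> u]

S => YY => uVuY => uVwuuY => uVwuwuuY => uuwuwuuY => uuwuwuuSuw => uuwuwuuuwVuw => uuwuwuuuwVwuuw => uuwuwuuuwuwuuw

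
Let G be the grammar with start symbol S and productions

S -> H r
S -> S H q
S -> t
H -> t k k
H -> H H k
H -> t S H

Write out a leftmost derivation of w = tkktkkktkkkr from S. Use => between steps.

S => Hr   [S -> H r]
Hr => HHkr   [H -> H H k]
HHkr => HHkHkr   [H -> H H k]
HHkHkr => tkkHkHkr   [H -> t k k]
tkkHkHkr => tkktkkkHkr   [H -> t k k]
tkktkkkHkr => tkktkkktkkkr   [H -> t k k]

S => Hr => HHkr => HHkHkr => tkkHkHkr => tkktkkkHkr => tkktkkktkkkr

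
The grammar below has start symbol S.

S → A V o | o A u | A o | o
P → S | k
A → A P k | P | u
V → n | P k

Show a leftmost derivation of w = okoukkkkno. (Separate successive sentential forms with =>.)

S => AVo => APkVo => APkPkVo => PPkPkVo => SPkPkVo => oAuPkPkVo => oPuPkPkVo => oSuPkPkVo => oAouPkPkVo => oPouPkPkVo => okouPkPkVo => okoukkPkVo => okoukkkkVo => okoukkkkno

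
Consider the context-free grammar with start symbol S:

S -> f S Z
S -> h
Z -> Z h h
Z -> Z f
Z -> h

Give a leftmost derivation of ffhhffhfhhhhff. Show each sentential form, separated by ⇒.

S ⇒ fSZ   [S -> f S Z]
fSZ ⇒ ffSZZ   [S -> f S Z]
ffSZZ ⇒ ffhZZ   [S -> h]
ffhZZ ⇒ ffhZfZ   [Z -> Z f]
ffhZfZ ⇒ ffhZffZ   [Z -> Z f]
ffhZffZ ⇒ ffhhffZ   [Z -> h]
ffhhffZ ⇒ ffhhffZf   [Z -> Z f]
ffhhffZf ⇒ ffhhffZff   [Z -> Z f]
ffhhffZff ⇒ ffhhffZhhff   [Z -> Z h h]
ffhhffZhhff ⇒ ffhhffZhhhhff   [Z -> Z h h]
ffhhffZhhhhff ⇒ ffhhffZfhhhhff   [Z -> Z f]
ffhhffZfhhhhff ⇒ ffhhffhfhhhhff   [Z -> h]

S⇒fSZ⇒ffSZZ⇒ffhZZ⇒ffhZfZ⇒ffhZffZ⇒ffhhffZ⇒ffhhffZf⇒ffhhffZff⇒ffhhffZhhff⇒ffhhffZhhhhff⇒ffhhffZfhhhhff⇒ffhhffhfhhhhff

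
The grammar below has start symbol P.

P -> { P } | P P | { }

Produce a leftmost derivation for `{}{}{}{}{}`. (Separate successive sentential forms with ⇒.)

P ⇒ PP   [P -> P P]
PP ⇒ PPP   [P -> P P]
PPP ⇒ PPPP   [P -> P P]
PPPP ⇒ {}PPP   [P -> { }]
{}PPP ⇒ {}PPPP   [P -> P P]
{}PPPP ⇒ {}{}PPP   [P -> { }]
{}{}PPP ⇒ {}{}{}PP   [P -> { }]
{}{}{}PP ⇒ {}{}{}{}P   [P -> { }]
{}{}{}{}P ⇒ {}{}{}{}{}   [P -> { }]

P ⇒ PP ⇒ PPP ⇒ PPPP ⇒ {}PPP ⇒ {}PPPP ⇒ {}{}PPP ⇒ {}{}{}PP ⇒ {}{}{}{}P ⇒ {}{}{}{}{}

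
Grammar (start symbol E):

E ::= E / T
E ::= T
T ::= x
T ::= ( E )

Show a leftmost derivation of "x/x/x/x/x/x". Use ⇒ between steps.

E ⇒ E/T ⇒ E/T/T ⇒ E/T/T/T ⇒ E/T/T/T/T ⇒ E/T/T/T/T/T ⇒ T/T/T/T/T/T ⇒ x/T/T/T/T/T ⇒ x/x/T/T/T/T ⇒ x/x/x/T/T/T ⇒ x/x/x/x/T/T ⇒ x/x/x/x/x/T ⇒ x/x/x/x/x/x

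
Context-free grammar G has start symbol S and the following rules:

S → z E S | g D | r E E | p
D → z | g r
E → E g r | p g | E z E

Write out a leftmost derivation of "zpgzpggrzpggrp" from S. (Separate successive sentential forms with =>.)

S=>zES=>zEzES=>zpgzES=>zpgzEgrS=>zpgzpggrS=>zpgzpggrzES=>zpgzpggrzEgrS=>zpgzpggrzpggrS=>zpgzpggrzpggrp

S => zES   [S → z E S]
zES => zEzES   [E → E z E]
zEzES => zpgzES   [E → p g]
zpgzES => zpgzEgrS   [E → E g r]
zpgzEgrS => zpgzpggrS   [E → p g]
zpgzpggrS => zpgzpggrzES   [S → z E S]
zpgzpggrzES => zpgzpggrzEgrS   [E → E g r]
zpgzpggrzEgrS => zpgzpggrzpggrS   [E → p g]
zpgzpggrzpggrS => zpgzpggrzpggrp   [S → p]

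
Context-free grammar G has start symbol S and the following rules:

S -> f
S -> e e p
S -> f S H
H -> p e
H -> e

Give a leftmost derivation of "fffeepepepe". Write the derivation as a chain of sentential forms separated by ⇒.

S ⇒ fSH   [S -> f S H]
fSH ⇒ ffSHH   [S -> f S H]
ffSHH ⇒ fffSHHH   [S -> f S H]
fffSHHH ⇒ fffeepHHH   [S -> e e p]
fffeepHHH ⇒ fffeepeHH   [H -> e]
fffeepeHH ⇒ fffeepepeH   [H -> p e]
fffeepepeH ⇒ fffeepepepe   [H -> p e]

S ⇒ fSH ⇒ ffSHH ⇒ fffSHHH ⇒ fffeepHHH ⇒ fffeepeHH ⇒ fffeepepeH ⇒ fffeepepepe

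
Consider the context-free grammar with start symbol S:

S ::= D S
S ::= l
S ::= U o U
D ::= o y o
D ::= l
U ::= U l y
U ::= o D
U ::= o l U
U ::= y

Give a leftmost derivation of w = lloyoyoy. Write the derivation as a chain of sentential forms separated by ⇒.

S ⇒ DS ⇒ lS ⇒ lDS ⇒ llS ⇒ llDS ⇒ lloyoS ⇒ lloyoUoU ⇒ lloyoyoU ⇒ lloyoyoy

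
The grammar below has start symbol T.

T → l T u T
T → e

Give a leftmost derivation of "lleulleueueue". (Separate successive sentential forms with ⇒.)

T ⇒ lTuT   [T → l T u T]
lTuT ⇒ llTuTuT   [T → l T u T]
llTuTuT ⇒ lleuTuT   [T → e]
lleuTuT ⇒ lleulTuTuT   [T → l T u T]
lleulTuTuT ⇒ lleullTuTuTuT   [T → l T u T]
lleullTuTuTuT ⇒ lleulleuTuTuT   [T → e]
lleulleuTuTuT ⇒ lleulleueuTuT   [T → e]
lleulleueuTuT ⇒ lleulleueueuT   [T → e]
lleulleueueuT ⇒ lleulleueueue   [T → e]

T ⇒ lTuT ⇒ llTuTuT ⇒ lleuTuT ⇒ lleulTuTuT ⇒ lleullTuTuTuT ⇒ lleulleuTuTuT ⇒ lleulleueuTuT ⇒ lleulleueueuT ⇒ lleulleueueue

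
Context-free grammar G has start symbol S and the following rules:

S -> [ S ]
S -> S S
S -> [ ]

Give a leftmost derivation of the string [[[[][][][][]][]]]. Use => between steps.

S => [S]   [S -> [ S ]]
[S] => [[S]]   [S -> [ S ]]
[[S]] => [[SS]]   [S -> S S]
[[SS]] => [[[S]S]]   [S -> [ S ]]
[[[S]S]] => [[[SS]S]]   [S -> S S]
[[[SS]S]] => [[[SSS]S]]   [S -> S S]
[[[SSS]S]] => [[[SSSS]S]]   [S -> S S]
[[[SSSS]S]] => [[[SSSSS]S]]   [S -> S S]
[[[SSSSS]S]] => [[[[]SSSS]S]]   [S -> [ ]]
[[[[]SSSS]S]] => [[[[][]SSS]S]]   [S -> [ ]]
[[[[][]SSS]S]] => [[[[][][]SS]S]]   [S -> [ ]]
[[[[][][]SS]S]] => [[[[][][][]S]S]]   [S -> [ ]]
[[[[][][][]S]S]] => [[[[][][][][]]S]]   [S -> [ ]]
[[[[][][][][]]S]] => [[[[][][][][]][]]]   [S -> [ ]]

S => [S] => [[S]] => [[SS]] => [[[S]S]] => [[[SS]S]] => [[[SSS]S]] => [[[SSSS]S]] => [[[SSSSS]S]] => [[[[]SSSS]S]] => [[[[][]SSS]S]] => [[[[][][]SS]S]] => [[[[][][][]S]S]] => [[[[][][][][]]S]] => [[[[][][][][]][]]]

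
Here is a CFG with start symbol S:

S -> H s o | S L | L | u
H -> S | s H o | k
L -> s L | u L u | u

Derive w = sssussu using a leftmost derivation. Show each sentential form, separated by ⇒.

S ⇒ SL ⇒ LL ⇒ sLL ⇒ ssLL ⇒ sssLL ⇒ sssuL ⇒ sssusL ⇒ sssussL ⇒ sssussu

S ⇒ SL   [S -> S L]
SL ⇒ LL   [S -> L]
LL ⇒ sLL   [L -> s L]
sLL ⇒ ssLL   [L -> s L]
ssLL ⇒ sssLL   [L -> s L]
sssLL ⇒ sssuL   [L -> u]
sssuL ⇒ sssusL   [L -> s L]
sssusL ⇒ sssussL   [L -> s L]
sssussL ⇒ sssussu   [L -> u]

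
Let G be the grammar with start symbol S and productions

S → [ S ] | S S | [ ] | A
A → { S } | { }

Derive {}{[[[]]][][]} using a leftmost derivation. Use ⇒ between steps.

S ⇒ SS   [S → S S]
SS ⇒ AS   [S → A]
AS ⇒ {}S   [A → { }]
{}S ⇒ {}A   [S → A]
{}A ⇒ {}{S}   [A → { S }]
{}{S} ⇒ {}{SS}   [S → S S]
{}{SS} ⇒ {}{SSS}   [S → S S]
{}{SSS} ⇒ {}{[S]SS}   [S → [ S ]]
{}{[S]SS} ⇒ {}{[[S]]SS}   [S → [ S ]]
{}{[[S]]SS} ⇒ {}{[[[]]]SS}   [S → [ ]]
{}{[[[]]]SS} ⇒ {}{[[[]]][]S}   [S → [ ]]
{}{[[[]]][]S} ⇒ {}{[[[]]][][]}   [S → [ ]]

S⇒SS⇒AS⇒{}S⇒{}A⇒{}{S}⇒{}{SS}⇒{}{SSS}⇒{}{[S]SS}⇒{}{[[S]]SS}⇒{}{[[[]]]SS}⇒{}{[[[]]][]S}⇒{}{[[[]]][][]}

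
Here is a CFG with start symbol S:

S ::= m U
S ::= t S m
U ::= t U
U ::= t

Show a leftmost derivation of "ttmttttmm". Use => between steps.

S => tSm   [S ::= t S m]
tSm => ttSmm   [S ::= t S m]
ttSmm => ttmUmm   [S ::= m U]
ttmUmm => ttmtUmm   [U ::= t U]
ttmtUmm => ttmttUmm   [U ::= t U]
ttmttUmm => ttmtttUmm   [U ::= t U]
ttmtttUmm => ttmttttmm   [U ::= t]

S => tSm => ttSmm => ttmUmm => ttmtUmm => ttmttUmm => ttmtttUmm => ttmttttmm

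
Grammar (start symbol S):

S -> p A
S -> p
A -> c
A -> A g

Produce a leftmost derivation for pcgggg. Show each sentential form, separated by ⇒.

S ⇒ pA   [S -> p A]
pA ⇒ pAg   [A -> A g]
pAg ⇒ pAgg   [A -> A g]
pAgg ⇒ pAggg   [A -> A g]
pAggg ⇒ pAgggg   [A -> A g]
pAgggg ⇒ pcgggg   [A -> c]

S ⇒ pA ⇒ pAg ⇒ pAgg ⇒ pAggg ⇒ pAgggg ⇒ pcgggg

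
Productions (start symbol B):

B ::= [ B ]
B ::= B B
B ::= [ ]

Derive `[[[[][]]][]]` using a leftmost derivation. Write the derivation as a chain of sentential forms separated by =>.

B => [B] => [BB] => [[B]B] => [[[B]]B] => [[[BB]]B] => [[[[]B]]B] => [[[[][]]]B] => [[[[][]]][]]

B => [B]   [B ::= [ B ]]
[B] => [BB]   [B ::= B B]
[BB] => [[B]B]   [B ::= [ B ]]
[[B]B] => [[[B]]B]   [B ::= [ B ]]
[[[B]]B] => [[[BB]]B]   [B ::= B B]
[[[BB]]B] => [[[[]B]]B]   [B ::= [ ]]
[[[[]B]]B] => [[[[][]]]B]   [B ::= [ ]]
[[[[][]]]B] => [[[[][]]][]]   [B ::= [ ]]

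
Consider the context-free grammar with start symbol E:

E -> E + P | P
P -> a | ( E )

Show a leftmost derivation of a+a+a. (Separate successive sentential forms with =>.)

E => E+P => E+P+P => P+P+P => a+P+P => a+a+P => a+a+a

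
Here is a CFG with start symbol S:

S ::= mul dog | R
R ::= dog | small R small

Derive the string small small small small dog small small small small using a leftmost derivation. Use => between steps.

S => R => small R small => small small R small small => small small small R small small small => small small small small R small small small small => small small small small dog small small small small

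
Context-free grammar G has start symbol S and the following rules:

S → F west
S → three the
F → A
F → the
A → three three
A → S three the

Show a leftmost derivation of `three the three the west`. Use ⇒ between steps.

S ⇒ F west ⇒ A west ⇒ S three the west ⇒ three the three the west

S ⇒ F west   [S → F west]
F west ⇒ A west   [F → A]
A west ⇒ S three the west   [A → S three the]
S three the west ⇒ three the three the west   [S → three the]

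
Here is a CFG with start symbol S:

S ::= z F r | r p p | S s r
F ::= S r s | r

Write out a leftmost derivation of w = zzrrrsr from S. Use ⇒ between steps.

S ⇒ zFr ⇒ zSrsr ⇒ zzFrrsr ⇒ zzrrrsr

S ⇒ zFr   [S ::= z F r]
zFr ⇒ zSrsr   [F ::= S r s]
zSrsr ⇒ zzFrrsr   [S ::= z F r]
zzFrrsr ⇒ zzrrrsr   [F ::= r]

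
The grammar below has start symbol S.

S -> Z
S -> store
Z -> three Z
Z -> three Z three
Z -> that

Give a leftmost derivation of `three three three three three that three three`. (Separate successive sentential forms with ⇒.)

S ⇒ Z ⇒ three Z ⇒ three three Z three ⇒ three three three Z three ⇒ three three three three Z three three ⇒ three three three three three Z three three ⇒ three three three three three that three three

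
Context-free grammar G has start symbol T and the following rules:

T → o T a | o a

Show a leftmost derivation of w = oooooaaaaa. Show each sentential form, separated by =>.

T => oTa => ooTaa => oooTaaa => ooooTaaaa => oooooaaaaa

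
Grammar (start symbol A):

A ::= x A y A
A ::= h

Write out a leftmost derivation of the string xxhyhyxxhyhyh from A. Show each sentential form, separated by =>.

A => xAyA   [A ::= x A y A]
xAyA => xxAyAyA   [A ::= x A y A]
xxAyAyA => xxhyAyA   [A ::= h]
xxhyAyA => xxhyhyA   [A ::= h]
xxhyhyA => xxhyhyxAyA   [A ::= x A y A]
xxhyhyxAyA => xxhyhyxxAyAyA   [A ::= x A y A]
xxhyhyxxAyAyA => xxhyhyxxhyAyA   [A ::= h]
xxhyhyxxhyAyA => xxhyhyxxhyhyA   [A ::= h]
xxhyhyxxhyhyA => xxhyhyxxhyhyh   [A ::= h]

A => xAyA => xxAyAyA => xxhyAyA => xxhyhyA => xxhyhyxAyA => xxhyhyxxAyAyA => xxhyhyxxhyAyA => xxhyhyxxhyhyA => xxhyhyxxhyhyh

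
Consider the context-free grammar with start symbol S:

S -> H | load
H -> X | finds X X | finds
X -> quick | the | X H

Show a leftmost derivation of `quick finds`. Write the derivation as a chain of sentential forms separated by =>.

S => H   [S -> H]
H => X   [H -> X]
X => X H   [X -> X H]
X H => quick H   [X -> quick]
quick H => quick finds   [H -> finds]

S => H => X => X H => quick H => quick finds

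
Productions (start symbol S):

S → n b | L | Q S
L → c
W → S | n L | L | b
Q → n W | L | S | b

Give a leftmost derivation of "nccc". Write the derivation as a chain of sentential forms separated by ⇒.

S ⇒ QS ⇒ nWS ⇒ nLS ⇒ ncS ⇒ ncQS ⇒ ncLS ⇒ nccS ⇒ nccL ⇒ nccc

S ⇒ QS   [S → Q S]
QS ⇒ nWS   [Q → n W]
nWS ⇒ nLS   [W → L]
nLS ⇒ ncS   [L → c]
ncS ⇒ ncQS   [S → Q S]
ncQS ⇒ ncLS   [Q → L]
ncLS ⇒ nccS   [L → c]
nccS ⇒ nccL   [S → L]
nccL ⇒ nccc   [L → c]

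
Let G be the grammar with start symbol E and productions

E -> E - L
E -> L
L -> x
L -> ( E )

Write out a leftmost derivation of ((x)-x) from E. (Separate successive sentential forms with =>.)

E=>L=>(E)=>(E-L)=>(L-L)=>((E)-L)=>((L)-L)=>((x)-L)=>((x)-x)

E => L   [E -> L]
L => (E)   [L -> ( E )]
(E) => (E-L)   [E -> E - L]
(E-L) => (L-L)   [E -> L]
(L-L) => ((E)-L)   [L -> ( E )]
((E)-L) => ((L)-L)   [E -> L]
((L)-L) => ((x)-L)   [L -> x]
((x)-L) => ((x)-x)   [L -> x]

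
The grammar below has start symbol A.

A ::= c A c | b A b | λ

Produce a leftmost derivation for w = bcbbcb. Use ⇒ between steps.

A ⇒ bAb ⇒ bcAcb ⇒ bcbAbcb ⇒ bcbbcb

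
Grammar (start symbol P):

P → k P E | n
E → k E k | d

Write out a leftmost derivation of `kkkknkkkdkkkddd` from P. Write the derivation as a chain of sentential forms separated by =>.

P => kPE => kkPEE => kkkPEEE => kkkkPEEEE => kkkknEEEE => kkkknkEkEEE => kkkknkkEkkEEE => kkkknkkkEkkkEEE => kkkknkkkdkkkEEE => kkkknkkkdkkkdEE => kkkknkkkdkkkddE => kkkknkkkdkkkddd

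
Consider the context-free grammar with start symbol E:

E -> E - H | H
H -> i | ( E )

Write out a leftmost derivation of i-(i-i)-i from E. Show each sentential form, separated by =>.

E => E-H   [E -> E - H]
E-H => E-H-H   [E -> E - H]
E-H-H => H-H-H   [E -> H]
H-H-H => i-H-H   [H -> i]
i-H-H => i-(E)-H   [H -> ( E )]
i-(E)-H => i-(E-H)-H   [E -> E - H]
i-(E-H)-H => i-(H-H)-H   [E -> H]
i-(H-H)-H => i-(i-H)-H   [H -> i]
i-(i-H)-H => i-(i-i)-H   [H -> i]
i-(i-i)-H => i-(i-i)-i   [H -> i]

E => E-H => E-H-H => H-H-H => i-H-H => i-(E)-H => i-(E-H)-H => i-(H-H)-H => i-(i-H)-H => i-(i-i)-H => i-(i-i)-i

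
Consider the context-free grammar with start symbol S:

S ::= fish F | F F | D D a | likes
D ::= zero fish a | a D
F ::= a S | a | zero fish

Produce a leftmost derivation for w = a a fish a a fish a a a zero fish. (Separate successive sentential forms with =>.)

S => F F   [S ::= F F]
F F => a F   [F ::= a]
a F => a a S   [F ::= a S]
a a S => a a fish F   [S ::= fish F]
a a fish F => a a fish a S   [F ::= a S]
a a fish a S => a a fish a F F   [S ::= F F]
a a fish a F F => a a fish a a S F   [F ::= a S]
a a fish a a S F => a a fish a a fish F F   [S ::= fish F]
a a fish a a fish F F => a a fish a a fish a F   [F ::= a]
a a fish a a fish a F => a a fish a a fish a a S   [F ::= a S]
a a fish a a fish a a S => a a fish a a fish a a F F   [S ::= F F]
a a fish a a fish a a F F => a a fish a a fish a a a F   [F ::= a]
a a fish a a fish a a a F => a a fish a a fish a a a zero fish   [F ::= zero fish]

S => F F => a F => a a S => a a fish F => a a fish a S => a a fish a F F => a a fish a a S F => a a fish a a fish F F => a a fish a a fish a F => a a fish a a fish a a S => a a fish a a fish a a F F => a a fish a a fish a a a F => a a fish a a fish a a a zero fish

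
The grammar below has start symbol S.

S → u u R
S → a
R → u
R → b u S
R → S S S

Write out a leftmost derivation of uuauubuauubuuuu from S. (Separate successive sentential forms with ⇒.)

S ⇒ uuR   [S → u u R]
uuR ⇒ uuSSS   [R → S S S]
uuSSS ⇒ uuaSS   [S → a]
uuaSS ⇒ uuauuRS   [S → u u R]
uuauuRS ⇒ uuauubuSS   [R → b u S]
uuauubuSS ⇒ uuauubuaS   [S → a]
uuauubuaS ⇒ uuauubuauuR   [S → u u R]
uuauubuauuR ⇒ uuauubuauubuS   [R → b u S]
uuauubuauubuS ⇒ uuauubuauubuuuR   [S → u u R]
uuauubuauubuuuR ⇒ uuauubuauubuuuu   [R → u]

S ⇒ uuR ⇒ uuSSS ⇒ uuaSS ⇒ uuauuRS ⇒ uuauubuSS ⇒ uuauubuaS ⇒ uuauubuauuR ⇒ uuauubuauubuS ⇒ uuauubuauubuuuR ⇒ uuauubuauubuuuu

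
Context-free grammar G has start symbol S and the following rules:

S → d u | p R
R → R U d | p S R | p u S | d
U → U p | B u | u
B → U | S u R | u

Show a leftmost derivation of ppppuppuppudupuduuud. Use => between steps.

S => pR   [S → p R]
pR => pRUd   [R → R U d]
pRUd => ppSRUd   [R → p S R]
ppSRUd => pppRRUd   [S → p R]
pppRRUd => ppppuSRUd   [R → p u S]
ppppuSRUd => ppppupRRUd   [S → p R]
ppppupRRUd => ppppuppuSRUd   [R → p u S]
ppppuppuSRUd => ppppuppupRRUd   [S → p R]
ppppuppupRRUd => ppppuppuppuSRUd   [R → p u S]
ppppuppuppuSRUd => ppppuppuppuduRUd   [S → d u]
ppppuppuppuduRUd => ppppuppuppudupuSUd   [R → p u S]
ppppuppuppudupuSUd => ppppuppuppudupuduUd   [S → d u]
ppppuppuppudupuduUd => ppppuppuppudupuduBud   [U → B u]
ppppuppuppudupuduBud => ppppuppuppudupuduuud   [B → u]

S => pR => pRUd => ppSRUd => pppRRUd => ppppuSRUd => ppppupRRUd => ppppuppuSRUd => ppppuppupRRUd => ppppuppuppuSRUd => ppppuppuppuduRUd => ppppuppuppudupuSUd => ppppuppuppudupuduUd => ppppuppuppudupuduBud => ppppuppuppudupuduuud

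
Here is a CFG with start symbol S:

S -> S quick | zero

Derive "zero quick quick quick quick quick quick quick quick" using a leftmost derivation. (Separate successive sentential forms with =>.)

S => S quick => S quick quick => S quick quick quick => S quick quick quick quick => S quick quick quick quick quick => S quick quick quick quick quick quick => S quick quick quick quick quick quick quick => S quick quick quick quick quick quick quick quick => zero quick quick quick quick quick quick quick quick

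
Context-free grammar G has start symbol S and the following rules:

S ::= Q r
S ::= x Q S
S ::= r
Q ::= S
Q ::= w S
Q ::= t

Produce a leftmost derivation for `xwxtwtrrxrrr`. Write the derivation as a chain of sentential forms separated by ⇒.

S ⇒ xQS   [S ::= x Q S]
xQS ⇒ xwSS   [Q ::= w S]
xwSS ⇒ xwxQSS   [S ::= x Q S]
xwxQSS ⇒ xwxtSS   [Q ::= t]
xwxtSS ⇒ xwxtQrS   [S ::= Q r]
xwxtQrS ⇒ xwxtwSrS   [Q ::= w S]
xwxtwSrS ⇒ xwxtwQrrS   [S ::= Q r]
xwxtwQrrS ⇒ xwxtwtrrS   [Q ::= t]
xwxtwtrrS ⇒ xwxtwtrrQr   [S ::= Q r]
xwxtwtrrQr ⇒ xwxtwtrrSr   [Q ::= S]
xwxtwtrrSr ⇒ xwxtwtrrxQSr   [S ::= x Q S]
xwxtwtrrxQSr ⇒ xwxtwtrrxSSr   [Q ::= S]
xwxtwtrrxSSr ⇒ xwxtwtrrxrSr   [S ::= r]
xwxtwtrrxrSr ⇒ xwxtwtrrxrrr   [S ::= r]

S ⇒ xQS ⇒ xwSS ⇒ xwxQSS ⇒ xwxtSS ⇒ xwxtQrS ⇒ xwxtwSrS ⇒ xwxtwQrrS ⇒ xwxtwtrrS ⇒ xwxtwtrrQr ⇒ xwxtwtrrSr ⇒ xwxtwtrrxQSr ⇒ xwxtwtrrxSSr ⇒ xwxtwtrrxrSr ⇒ xwxtwtrrxrrr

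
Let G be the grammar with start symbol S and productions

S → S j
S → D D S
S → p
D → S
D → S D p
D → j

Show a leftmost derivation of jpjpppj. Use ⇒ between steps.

S ⇒ DDS ⇒ jDS ⇒ jSDpS ⇒ jSjDpS ⇒ jpjDpS ⇒ jpjSpS ⇒ jpjppS ⇒ jpjppSj ⇒ jpjpppj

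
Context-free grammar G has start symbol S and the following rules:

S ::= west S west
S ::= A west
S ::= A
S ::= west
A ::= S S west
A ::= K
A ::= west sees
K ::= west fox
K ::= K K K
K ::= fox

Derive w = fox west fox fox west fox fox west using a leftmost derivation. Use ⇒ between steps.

S ⇒ A west ⇒ K west ⇒ K K K west ⇒ K K K K K west ⇒ fox K K K K west ⇒ fox west fox K K K west ⇒ fox west fox fox K K west ⇒ fox west fox fox west fox K west ⇒ fox west fox fox west fox fox west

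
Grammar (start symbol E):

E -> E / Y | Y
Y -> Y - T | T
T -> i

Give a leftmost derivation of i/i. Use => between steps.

E => E/Y => Y/Y => T/Y => i/Y => i/T => i/i

E => E/Y   [E -> E / Y]
E/Y => Y/Y   [E -> Y]
Y/Y => T/Y   [Y -> T]
T/Y => i/Y   [T -> i]
i/Y => i/T   [Y -> T]
i/T => i/i   [T -> i]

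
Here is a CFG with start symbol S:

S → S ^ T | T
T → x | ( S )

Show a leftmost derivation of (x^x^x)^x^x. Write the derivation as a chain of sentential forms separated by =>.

S => S^T   [S → S ^ T]
S^T => S^T^T   [S → S ^ T]
S^T^T => T^T^T   [S → T]
T^T^T => (S)^T^T   [T → ( S )]
(S)^T^T => (S^T)^T^T   [S → S ^ T]
(S^T)^T^T => (S^T^T)^T^T   [S → S ^ T]
(S^T^T)^T^T => (T^T^T)^T^T   [S → T]
(T^T^T)^T^T => (x^T^T)^T^T   [T → x]
(x^T^T)^T^T => (x^x^T)^T^T   [T → x]
(x^x^T)^T^T => (x^x^x)^T^T   [T → x]
(x^x^x)^T^T => (x^x^x)^x^T   [T → x]
(x^x^x)^x^T => (x^x^x)^x^x   [T → x]

S => S^T => S^T^T => T^T^T => (S)^T^T => (S^T)^T^T => (S^T^T)^T^T => (T^T^T)^T^T => (x^T^T)^T^T => (x^x^T)^T^T => (x^x^x)^T^T => (x^x^x)^x^T => (x^x^x)^x^x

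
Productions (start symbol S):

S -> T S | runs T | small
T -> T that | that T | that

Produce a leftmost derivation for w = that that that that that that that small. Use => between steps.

S => T S => that S => that T S => that that S => that that T S => that that that T S => that that that T that S => that that that T that that S => that that that that T that that S => that that that that that that that S => that that that that that that that small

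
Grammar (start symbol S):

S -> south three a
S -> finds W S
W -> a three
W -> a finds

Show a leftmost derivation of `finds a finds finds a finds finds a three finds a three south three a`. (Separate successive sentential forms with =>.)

S => finds W S   [S -> finds W S]
finds W S => finds a finds S   [W -> a finds]
finds a finds S => finds a finds finds W S   [S -> finds W S]
finds a finds finds W S => finds a finds finds a finds S   [W -> a finds]
finds a finds finds a finds S => finds a finds finds a finds finds W S   [S -> finds W S]
finds a finds finds a finds finds W S => finds a finds finds a finds finds a three S   [W -> a three]
finds a finds finds a finds finds a three S => finds a finds finds a finds finds a three finds W S   [S -> finds W S]
finds a finds finds a finds finds a three finds W S => finds a finds finds a finds finds a three finds a three S   [W -> a three]
finds a finds finds a finds finds a three finds a three S => finds a finds finds a finds finds a three finds a three south three a   [S -> south three a]

S => finds W S => finds a finds S => finds a finds finds W S => finds a finds finds a finds S => finds a finds finds a finds finds W S => finds a finds finds a finds finds a three S => finds a finds finds a finds finds a three finds W S => finds a finds finds a finds finds a three finds a three S => finds a finds finds a finds finds a three finds a three south three a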